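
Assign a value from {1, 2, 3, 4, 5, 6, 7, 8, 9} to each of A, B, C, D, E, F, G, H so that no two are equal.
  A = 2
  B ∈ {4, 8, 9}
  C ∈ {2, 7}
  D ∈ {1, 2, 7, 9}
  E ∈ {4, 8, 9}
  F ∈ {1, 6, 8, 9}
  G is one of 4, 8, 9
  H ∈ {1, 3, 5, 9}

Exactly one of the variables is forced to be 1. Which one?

D

A must be 2 (only option left). Eliminate 2 elsewhere: C, D.
C must be 7 (only option left). Strike 7 from D.
The 3 variables B, E, G are confined to {4, 8, 9}, which locks those values in; drop them from D, F, H.
So 1 goes to D.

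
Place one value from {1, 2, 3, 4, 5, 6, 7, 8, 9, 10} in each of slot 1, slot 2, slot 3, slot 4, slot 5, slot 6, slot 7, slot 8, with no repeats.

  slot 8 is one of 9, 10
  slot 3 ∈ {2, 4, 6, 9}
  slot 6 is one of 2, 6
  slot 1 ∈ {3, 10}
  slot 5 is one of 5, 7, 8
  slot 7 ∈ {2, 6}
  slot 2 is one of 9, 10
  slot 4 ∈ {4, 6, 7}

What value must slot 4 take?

7

slot 2 and slot 8 between them cover only {9, 10} — a naked pair. Remove those values from slot 1, slot 3.
slot 1 has just one choice, so slot 1 = 3.
slot 6 and slot 7 share exactly the 2 values {2, 6}; by pigeonhole those values go to them, so strike 2, 6 from slot 3, slot 4.
slot 3's domain is down to {4}, so slot 3 = 4. Strike 4 from slot 4.
So slot 4 = 7.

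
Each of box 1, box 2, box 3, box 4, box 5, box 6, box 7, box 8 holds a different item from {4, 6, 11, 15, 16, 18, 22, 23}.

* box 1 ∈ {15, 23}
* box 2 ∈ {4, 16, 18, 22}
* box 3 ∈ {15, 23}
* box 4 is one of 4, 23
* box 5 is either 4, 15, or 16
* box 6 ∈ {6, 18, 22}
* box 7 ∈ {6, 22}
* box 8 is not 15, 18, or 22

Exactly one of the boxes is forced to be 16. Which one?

box 5

The 8 variables draw from only 8 values {4, 6, 11, 15, 16, 18, 22, 23}, so each is used; only box 8 can be 11, hence box 8 = 11.
box 1 and box 3 between them cover only {15, 23} — a naked pair. Remove those values from box 4, box 5.
box 4 has just one choice, so box 4 = 4. Strike 4 from box 2, box 5.
So 16 goes to box 5.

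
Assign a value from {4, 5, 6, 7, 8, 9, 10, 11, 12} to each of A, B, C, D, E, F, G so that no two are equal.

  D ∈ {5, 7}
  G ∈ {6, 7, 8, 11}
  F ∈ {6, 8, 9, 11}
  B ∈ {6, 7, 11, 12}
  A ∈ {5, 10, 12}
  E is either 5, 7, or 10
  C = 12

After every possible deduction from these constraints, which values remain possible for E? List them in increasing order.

C's domain is down to {12}, so C = 12. So A, B can't be 12.
A, D, E between them cover only {5, 7, 10} — a naked triple. Remove those values from B, G.
No further eliminations apply; E can still be any of 5, 7, 10.

5, 7, 10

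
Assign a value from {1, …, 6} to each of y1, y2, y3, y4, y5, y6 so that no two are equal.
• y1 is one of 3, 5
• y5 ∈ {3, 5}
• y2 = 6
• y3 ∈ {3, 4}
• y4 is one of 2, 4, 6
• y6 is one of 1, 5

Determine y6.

1

y2's domain is down to {6}, so y2 = 6. Eliminate 6 elsewhere: y4.
The 5 still-open variables together cover exactly {1, 2, 3, 4, 5} — 5 values for 5 variables — and 1 appears only in y6's list, so y6 = 1.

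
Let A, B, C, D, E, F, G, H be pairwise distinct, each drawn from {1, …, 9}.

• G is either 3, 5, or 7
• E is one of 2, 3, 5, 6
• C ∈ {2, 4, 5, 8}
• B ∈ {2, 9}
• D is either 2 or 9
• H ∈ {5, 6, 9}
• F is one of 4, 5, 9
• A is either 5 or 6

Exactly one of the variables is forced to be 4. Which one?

F

Among the 8 variables, 7 fits only G (and all 8 values in {2, 3, 4, 5, 6, 7, 8, 9} must be used), so G = 7.
The 7 still-open variables draw from only 7 values {2, 3, 4, 5, 6, 8, 9}, so each is used; only E can be 3, hence E = 3.
Among the 6 still-open variables, 8 fits only C (and all 6 values in {2, 4, 5, 6, 8, 9} must be used), so C = 8.
The 5 still-open variables together cover exactly {2, 4, 5, 6, 9} — 5 values for 5 variables — and 4 appears only in F's list, so F = 4.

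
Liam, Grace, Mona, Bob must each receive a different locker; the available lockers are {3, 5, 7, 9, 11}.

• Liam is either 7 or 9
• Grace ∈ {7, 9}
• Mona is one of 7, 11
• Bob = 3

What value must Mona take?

Bob must be 3 (only option left).
The 3 still-open variables together cover exactly {7, 9, 11} — 3 values for 3 variables — and 11 appears only in Mona's list, so Mona = 11.

11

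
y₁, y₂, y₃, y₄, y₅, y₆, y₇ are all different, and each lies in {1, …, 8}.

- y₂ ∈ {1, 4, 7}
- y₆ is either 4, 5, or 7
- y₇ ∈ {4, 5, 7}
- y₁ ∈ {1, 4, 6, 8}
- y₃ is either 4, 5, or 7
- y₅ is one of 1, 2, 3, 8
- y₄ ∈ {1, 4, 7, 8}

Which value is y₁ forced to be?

The 3 variables y₃, y₆, y₇ are confined to {4, 5, 7}, which locks those values in; drop them from y₁, y₂, y₄.
y₂'s domain is down to {1}, so y₂ = 1. Strike 1 from y₁, y₄, y₅.
y₄ has just one choice, so y₄ = 8. So y₁, y₅ can't be 8.
So y₁ = 6.

6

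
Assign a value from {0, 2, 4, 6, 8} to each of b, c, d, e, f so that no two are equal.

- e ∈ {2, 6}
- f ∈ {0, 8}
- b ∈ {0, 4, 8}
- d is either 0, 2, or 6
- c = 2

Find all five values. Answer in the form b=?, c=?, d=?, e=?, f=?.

b=4, c=2, d=0, e=6, f=8

c's domain is down to {2}, so c = 2. So d, e can't be 2.
e must be 6 (only option left). Eliminate 6 elsewhere: d.
d's domain is down to {0}, so d = 0. Strike 0 from b, f.
f's domain is down to {8}, so f = 8. Strike 8 from b.
That leaves b = 4.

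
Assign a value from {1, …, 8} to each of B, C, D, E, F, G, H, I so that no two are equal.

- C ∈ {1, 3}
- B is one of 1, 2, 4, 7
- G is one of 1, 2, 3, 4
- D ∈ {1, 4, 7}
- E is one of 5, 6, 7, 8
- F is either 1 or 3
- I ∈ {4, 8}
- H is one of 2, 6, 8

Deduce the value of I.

The 8 variables together cover exactly {1, 2, 3, 4, 5, 6, 7, 8} — 8 values for 8 variables — and 5 appears only in E's list, so E = 5.
The 7 still-open variables together cover exactly {1, 2, 3, 4, 6, 7, 8} — 7 values for 7 variables — and 6 appears only in H's list, so H = 6.
The 6 still-open variables together cover exactly {1, 2, 3, 4, 7, 8} — 6 values for 6 variables — and 8 appears only in I's list, so I = 8.

8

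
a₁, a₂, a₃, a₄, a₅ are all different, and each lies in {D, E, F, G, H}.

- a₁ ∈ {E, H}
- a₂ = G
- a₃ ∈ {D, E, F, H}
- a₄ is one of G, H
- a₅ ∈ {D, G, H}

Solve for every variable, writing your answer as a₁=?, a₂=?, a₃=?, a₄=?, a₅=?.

a₁=E, a₂=G, a₃=F, a₄=H, a₅=D

a₂ must be G (only option left). So a₄, a₅ can't be G.
That leaves a₄ = H. Remove H from a₁, a₃, a₅.
a₅ has just one choice, so a₅ = D. Eliminate D elsewhere: a₃.
That leaves a₁ = E. So a₃ can't be E.
That leaves a₃ = F.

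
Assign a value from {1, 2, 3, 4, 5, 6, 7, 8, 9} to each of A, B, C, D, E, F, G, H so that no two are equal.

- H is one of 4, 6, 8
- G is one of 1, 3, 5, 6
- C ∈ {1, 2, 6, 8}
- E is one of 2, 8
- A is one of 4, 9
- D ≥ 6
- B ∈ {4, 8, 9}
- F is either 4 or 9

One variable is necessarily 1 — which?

C

The 2 variables A and F are confined to {4, 9}, which locks those values in; drop them from B, D, H.
B must be 8 (only option left). Remove 8 from C, D, E, H.
E must be 2 (only option left). Remove 2 from C.
H has just one choice, so H = 6. Strike 6 from C, D, G.
So 1 goes to C.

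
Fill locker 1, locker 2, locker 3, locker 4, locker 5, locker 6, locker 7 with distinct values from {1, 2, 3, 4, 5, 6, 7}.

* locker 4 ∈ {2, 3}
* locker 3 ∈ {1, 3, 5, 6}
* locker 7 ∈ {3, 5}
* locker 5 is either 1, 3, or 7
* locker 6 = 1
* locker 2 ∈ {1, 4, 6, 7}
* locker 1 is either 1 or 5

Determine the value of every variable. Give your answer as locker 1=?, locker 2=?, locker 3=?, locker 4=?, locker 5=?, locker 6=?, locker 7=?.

locker 1=5, locker 2=4, locker 3=6, locker 4=2, locker 5=7, locker 6=1, locker 7=3

locker 6's domain is down to {1}, so locker 6 = 1. Eliminate 1 elsewhere: locker 1, locker 2, locker 3, locker 5.
That leaves locker 1 = 5. Eliminate 5 elsewhere: locker 3, locker 7.
locker 7 has just one choice, so locker 7 = 3. Strike 3 from locker 3, locker 4, locker 5.
That leaves locker 3 = 6. Remove 6 from locker 2.
locker 4 must be 2 (only option left).
locker 5's domain is down to {7}, so locker 5 = 7. Remove 7 from locker 2.
locker 2 has just one choice, so locker 2 = 4.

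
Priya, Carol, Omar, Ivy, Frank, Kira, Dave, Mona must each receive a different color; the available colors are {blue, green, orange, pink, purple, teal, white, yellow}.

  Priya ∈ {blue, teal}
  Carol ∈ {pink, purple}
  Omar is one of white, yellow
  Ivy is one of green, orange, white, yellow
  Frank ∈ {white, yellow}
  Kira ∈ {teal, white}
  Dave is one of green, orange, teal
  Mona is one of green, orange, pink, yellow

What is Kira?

Among the 8 variables, blue fits only Priya (and all 8 values in {blue, green, orange, pink, purple, teal, white, yellow} must be used), so Priya = blue.
The 7 still-open variables draw from only 7 values {green, orange, pink, purple, teal, white, yellow}, so each is used; only Carol can be purple, hence Carol = purple.
The 6 still-open variables draw from only 6 values {green, orange, pink, teal, white, yellow}, so each is used; only Mona can be pink, hence Mona = pink.
Omar and Frank between them cover only {white, yellow} — a naked pair. Remove those values from Ivy, Kira.
So Kira = teal.

teal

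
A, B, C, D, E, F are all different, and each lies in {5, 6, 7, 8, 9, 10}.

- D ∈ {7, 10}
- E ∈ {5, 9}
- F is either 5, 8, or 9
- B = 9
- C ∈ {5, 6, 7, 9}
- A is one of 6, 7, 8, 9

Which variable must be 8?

F

B has just one choice, so B = 9. Strike 9 from A, C, E, F.
E's domain is down to {5}, so E = 5. Strike 5 from C, F.
So 8 goes to F.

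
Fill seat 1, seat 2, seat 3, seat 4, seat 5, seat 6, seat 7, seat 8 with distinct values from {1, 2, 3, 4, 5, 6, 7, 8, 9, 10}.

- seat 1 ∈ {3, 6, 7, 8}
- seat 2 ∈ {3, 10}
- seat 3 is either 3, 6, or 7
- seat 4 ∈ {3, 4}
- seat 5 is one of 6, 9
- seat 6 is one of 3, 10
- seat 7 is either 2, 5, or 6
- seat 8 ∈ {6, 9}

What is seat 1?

seat 2 and seat 6 share exactly the 2 values {3, 10}; by pigeonhole those values go to them, so strike 3, 10 from seat 1, seat 3, seat 4.
That leaves seat 4 = 4.
seat 5 and seat 8 share exactly the 2 values {6, 9}; by pigeonhole those values go to them, so strike 6, 9 from seat 1, seat 3, seat 7.
That leaves seat 3 = 7. Eliminate 7 elsewhere: seat 1.
So seat 1 = 8.

8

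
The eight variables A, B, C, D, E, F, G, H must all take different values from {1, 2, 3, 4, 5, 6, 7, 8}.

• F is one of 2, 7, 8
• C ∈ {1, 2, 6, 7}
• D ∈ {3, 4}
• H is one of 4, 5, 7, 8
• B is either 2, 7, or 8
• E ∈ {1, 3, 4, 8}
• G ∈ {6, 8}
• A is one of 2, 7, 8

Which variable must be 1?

The 8 variables draw from only 8 values {1, 2, 3, 4, 5, 6, 7, 8}, so each is used; only H can be 5, hence H = 5.
A, B, F between them cover only {2, 7, 8} — a naked triple. Remove those values from C, E, G.
G's domain is down to {6}, so G = 6. Eliminate 6 elsewhere: C.
So 1 goes to C.

C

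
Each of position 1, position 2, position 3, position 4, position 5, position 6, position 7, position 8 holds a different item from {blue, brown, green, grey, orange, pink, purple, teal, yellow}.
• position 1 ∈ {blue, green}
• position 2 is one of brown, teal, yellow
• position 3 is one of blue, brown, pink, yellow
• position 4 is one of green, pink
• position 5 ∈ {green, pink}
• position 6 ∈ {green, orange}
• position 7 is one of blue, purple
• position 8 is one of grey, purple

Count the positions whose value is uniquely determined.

4

position 4 and position 5 between them cover only {green, pink} — a naked pair. Remove those values from position 1, position 3, position 6.
position 1 must be blue (only option left). Remove blue from position 3, position 7.
That leaves position 6 = orange.
That leaves position 7 = purple. Strike purple from position 8.
position 8 has just one choice, so position 8 = grey.
Determined: position 1=blue, position 6=orange, position 7=purple, position 8=grey. The other positions each still have more than one consistent value. That makes 4.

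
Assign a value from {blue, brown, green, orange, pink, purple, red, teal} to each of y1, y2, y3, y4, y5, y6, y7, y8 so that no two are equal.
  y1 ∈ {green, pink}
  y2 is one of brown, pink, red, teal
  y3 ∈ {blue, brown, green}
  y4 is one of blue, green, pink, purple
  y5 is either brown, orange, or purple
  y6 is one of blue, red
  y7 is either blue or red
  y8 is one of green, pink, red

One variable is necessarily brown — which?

y3

The 8 variables draw from only 8 values {blue, brown, green, orange, pink, purple, red, teal}, so each is used; only y5 can be orange, hence y5 = orange.
Among the 7 still-open variables, purple fits only y4 (and all 7 values in {blue, brown, green, pink, purple, red, teal} must be used), so y4 = purple.
Among the 6 still-open variables, teal fits only y2 (and all 6 values in {blue, brown, green, pink, red, teal} must be used), so y2 = teal.
The 5 still-open variables together cover exactly {blue, brown, green, pink, red} — 5 values for 5 variables — and brown appears only in y3's list, so y3 = brown.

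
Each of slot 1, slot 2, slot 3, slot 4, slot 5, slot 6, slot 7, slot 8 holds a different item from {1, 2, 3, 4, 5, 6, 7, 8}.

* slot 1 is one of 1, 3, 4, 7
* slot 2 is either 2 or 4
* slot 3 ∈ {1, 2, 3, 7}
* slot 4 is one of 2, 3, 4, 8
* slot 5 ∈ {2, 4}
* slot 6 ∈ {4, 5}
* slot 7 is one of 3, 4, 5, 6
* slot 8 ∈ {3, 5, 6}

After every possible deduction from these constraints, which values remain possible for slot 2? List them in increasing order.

2, 4

Among the 8 variables, 8 fits only slot 4 (and all 8 values in {1, 2, 3, 4, 5, 6, 7, 8} must be used), so slot 4 = 8.
slot 2 and slot 5 between them cover only {2, 4} — a naked pair. Remove those values from slot 1, slot 3, slot 6, slot 7.
slot 6's domain is down to {5}, so slot 6 = 5. Remove 5 from slot 7, slot 8.
slot 7 and slot 8 between them cover only {3, 6} — a naked pair. Remove those values from slot 1, slot 3.
No further eliminations apply; slot 2 can still be any of 2, 4.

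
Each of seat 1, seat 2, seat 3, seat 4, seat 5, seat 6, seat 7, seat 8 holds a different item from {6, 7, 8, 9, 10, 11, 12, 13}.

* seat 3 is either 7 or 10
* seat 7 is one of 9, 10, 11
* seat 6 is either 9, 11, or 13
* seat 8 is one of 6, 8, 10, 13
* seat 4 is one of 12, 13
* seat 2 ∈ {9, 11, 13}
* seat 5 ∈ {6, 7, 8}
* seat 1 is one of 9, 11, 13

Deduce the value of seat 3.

7

Among the 8 variables, 12 fits only seat 4 (and all 8 values in {6, 7, 8, 9, 10, 11, 12, 13} must be used), so seat 4 = 12.
seat 1, seat 2, seat 6 share exactly the 3 values {9, 11, 13}; by pigeonhole those values go to them, so strike 9, 11, 13 from seat 7, seat 8.
seat 7 has just one choice, so seat 7 = 10. Eliminate 10 elsewhere: seat 3, seat 8.
So seat 3 = 7.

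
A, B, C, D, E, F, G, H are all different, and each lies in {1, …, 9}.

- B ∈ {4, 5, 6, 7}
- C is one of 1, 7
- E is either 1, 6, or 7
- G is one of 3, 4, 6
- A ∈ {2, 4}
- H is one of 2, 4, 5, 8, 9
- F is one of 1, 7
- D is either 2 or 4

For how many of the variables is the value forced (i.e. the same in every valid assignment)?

3

A and D between them cover only {2, 4} — a naked pair. Remove those values from B, G, H.
C and F between them cover only {1, 7} — a naked pair. Remove those values from B, E.
E must be 6 (only option left). So B, G can't be 6.
That leaves G = 3.
B must be 5 (only option left). Eliminate 5 elsewhere: H.
Determined: B=5, E=6, G=3. The other variables each still have more than one consistent value. That makes 3.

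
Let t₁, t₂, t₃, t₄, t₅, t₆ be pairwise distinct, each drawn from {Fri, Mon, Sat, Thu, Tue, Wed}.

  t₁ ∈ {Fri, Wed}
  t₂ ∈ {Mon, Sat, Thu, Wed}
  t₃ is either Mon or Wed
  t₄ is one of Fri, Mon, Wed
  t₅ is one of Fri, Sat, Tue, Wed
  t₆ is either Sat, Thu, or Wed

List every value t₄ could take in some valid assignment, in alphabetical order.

Fri, Mon, Wed

The 6 variables draw from only 6 values {Fri, Mon, Sat, Thu, Tue, Wed}, so each is used; only t₅ can be Tue, hence t₅ = Tue.
t₁, t₃, t₄ between them cover only {Fri, Mon, Wed} — a naked triple. Remove those values from t₂, t₆.
No further eliminations apply; t₄ can still be any of Fri, Mon, Wed.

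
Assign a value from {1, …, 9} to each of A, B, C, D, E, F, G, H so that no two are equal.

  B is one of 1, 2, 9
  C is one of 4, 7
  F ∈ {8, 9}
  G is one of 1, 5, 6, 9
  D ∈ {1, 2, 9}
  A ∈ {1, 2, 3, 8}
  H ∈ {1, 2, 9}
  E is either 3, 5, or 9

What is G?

The 3 variables B, D, H are confined to {1, 2, 9}, which locks those values in; drop them from A, E, F, G.
F has just one choice, so F = 8. Strike 8 from A.
A's domain is down to {3}, so A = 3. Strike 3 from E.
E must be 5 (only option left). Remove 5 from G.
So G = 6.

6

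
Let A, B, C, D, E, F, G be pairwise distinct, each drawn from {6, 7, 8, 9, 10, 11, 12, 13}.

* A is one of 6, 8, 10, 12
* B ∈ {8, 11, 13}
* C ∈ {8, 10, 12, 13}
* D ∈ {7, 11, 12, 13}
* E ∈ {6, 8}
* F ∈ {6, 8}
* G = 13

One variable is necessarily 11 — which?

G must be 13 (only option left). Remove 13 from B, C, D.
The 6 still-open variables draw from only 6 values {6, 7, 8, 10, 11, 12}, so each is used; only D can be 7, hence D = 7.
The 5 still-open variables draw from only 5 values {6, 8, 10, 11, 12}, so each is used; only B can be 11, hence B = 11.

B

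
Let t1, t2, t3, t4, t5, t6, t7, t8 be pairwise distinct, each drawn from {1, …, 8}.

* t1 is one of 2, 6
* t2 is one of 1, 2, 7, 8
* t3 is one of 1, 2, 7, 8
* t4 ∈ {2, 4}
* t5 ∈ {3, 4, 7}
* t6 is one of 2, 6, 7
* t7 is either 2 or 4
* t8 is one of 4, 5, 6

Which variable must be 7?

t6

The 8 variables draw from only 8 values {1, 2, 3, 4, 5, 6, 7, 8}, so each is used; only t5 can be 3, hence t5 = 3.
Among the 7 still-open variables, 5 fits only t8 (and all 7 values in {1, 2, 4, 5, 6, 7, 8} must be used), so t8 = 5.
t4 and t7 between them cover only {2, 4} — a naked pair. Remove those values from t1, t2, t3, t6.
t1's domain is down to {6}, so t1 = 6. Strike 6 from t6.
So 7 goes to t6.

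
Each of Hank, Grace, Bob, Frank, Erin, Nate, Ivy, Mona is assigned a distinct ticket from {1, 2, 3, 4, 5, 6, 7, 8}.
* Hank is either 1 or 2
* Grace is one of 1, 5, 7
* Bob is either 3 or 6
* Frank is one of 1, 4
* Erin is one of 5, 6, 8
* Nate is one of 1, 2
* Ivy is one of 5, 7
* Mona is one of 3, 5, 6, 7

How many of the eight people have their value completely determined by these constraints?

2

The 8 variables together cover exactly {1, 2, 3, 4, 5, 6, 7, 8} — 8 values for 8 variables — and 4 appears only in Frank's list, so Frank = 4.
Among the 7 still-open variables, 8 fits only Erin (and all 7 values in {1, 2, 3, 5, 6, 7, 8} must be used), so Erin = 8.
Hank and Nate between them cover only {1, 2} — a naked pair. Remove those values from Grace.
Grace and Ivy between them cover only {5, 7} — a naked pair. Remove those values from Mona.
Determined: Frank=4, Erin=8. The other people each still have more than one consistent value. That makes 2.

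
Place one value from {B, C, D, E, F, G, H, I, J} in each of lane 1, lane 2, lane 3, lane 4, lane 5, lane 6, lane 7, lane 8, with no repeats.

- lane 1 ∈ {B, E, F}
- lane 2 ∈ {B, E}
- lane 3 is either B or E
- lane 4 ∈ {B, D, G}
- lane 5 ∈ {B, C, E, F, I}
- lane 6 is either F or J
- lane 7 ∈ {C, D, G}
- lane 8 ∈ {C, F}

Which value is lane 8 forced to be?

C

Among the 8 variables, I fits only lane 5 (and all 8 values in {B, C, D, E, F, G, I, J} must be used), so lane 5 = I.
The 7 still-open variables draw from only 7 values {B, C, D, E, F, G, J}, so each is used; only lane 6 can be J, hence lane 6 = J.
The 2 variables lane 2 and lane 3 are confined to {B, E}, which locks those values in; drop them from lane 1, lane 4.
That leaves lane 1 = F. Remove F from lane 8.
So lane 8 = C.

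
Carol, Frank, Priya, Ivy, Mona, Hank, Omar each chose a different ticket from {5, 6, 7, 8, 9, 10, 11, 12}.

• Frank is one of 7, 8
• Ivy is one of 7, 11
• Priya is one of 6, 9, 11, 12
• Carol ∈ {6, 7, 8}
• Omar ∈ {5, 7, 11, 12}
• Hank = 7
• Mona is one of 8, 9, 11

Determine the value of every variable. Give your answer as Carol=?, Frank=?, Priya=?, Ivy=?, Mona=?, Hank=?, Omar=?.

Carol=6, Frank=8, Priya=12, Ivy=11, Mona=9, Hank=7, Omar=5

Hank's domain is down to {7}, so Hank = 7. Eliminate 7 elsewhere: Carol, Frank, Ivy, Omar.
Frank has just one choice, so Frank = 8. Strike 8 from Carol, Mona.
Ivy has just one choice, so Ivy = 11. Eliminate 11 elsewhere: Priya, Mona, Omar.
That leaves Mona = 9. Eliminate 9 elsewhere: Priya.
That leaves Carol = 6. Strike 6 from Priya.
Priya has just one choice, so Priya = 12. Eliminate 12 elsewhere: Omar.
That leaves Omar = 5.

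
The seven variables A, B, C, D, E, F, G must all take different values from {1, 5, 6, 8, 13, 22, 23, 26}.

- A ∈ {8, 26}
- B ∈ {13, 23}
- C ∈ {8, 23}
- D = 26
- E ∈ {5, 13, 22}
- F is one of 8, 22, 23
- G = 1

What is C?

D's domain is down to {26}, so D = 26. Eliminate 26 elsewhere: A.
G's domain is down to {1}, so G = 1.
A must be 8 (only option left). Remove 8 from C, F.
So C = 23.

23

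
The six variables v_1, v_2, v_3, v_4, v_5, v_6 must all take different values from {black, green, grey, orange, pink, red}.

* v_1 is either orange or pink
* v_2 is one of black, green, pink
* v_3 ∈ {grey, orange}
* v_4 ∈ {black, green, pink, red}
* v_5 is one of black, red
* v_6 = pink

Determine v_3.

v_6 must be pink (only option left). Remove pink from v_1, v_2, v_4.
v_1's domain is down to {orange}, so v_1 = orange. Remove orange from v_3.
So v_3 = grey.

grey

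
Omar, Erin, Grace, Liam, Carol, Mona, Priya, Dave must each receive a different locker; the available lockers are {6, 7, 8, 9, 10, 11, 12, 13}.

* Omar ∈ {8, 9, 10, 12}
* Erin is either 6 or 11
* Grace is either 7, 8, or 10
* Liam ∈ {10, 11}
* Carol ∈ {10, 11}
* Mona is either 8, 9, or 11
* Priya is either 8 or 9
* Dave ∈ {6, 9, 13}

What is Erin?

The 8 variables together cover exactly {6, 7, 8, 9, 10, 11, 12, 13} — 8 values for 8 variables — and 7 appears only in Grace's list, so Grace = 7.
The 7 still-open variables together cover exactly {6, 8, 9, 10, 11, 12, 13} — 7 values for 7 variables — and 12 appears only in Omar's list, so Omar = 12.
The 6 still-open variables draw from only 6 values {6, 8, 9, 10, 11, 13}, so each is used; only Dave can be 13, hence Dave = 13.
The 5 still-open variables draw from only 5 values {6, 8, 9, 10, 11}, so each is used; only Erin can be 6, hence Erin = 6.

6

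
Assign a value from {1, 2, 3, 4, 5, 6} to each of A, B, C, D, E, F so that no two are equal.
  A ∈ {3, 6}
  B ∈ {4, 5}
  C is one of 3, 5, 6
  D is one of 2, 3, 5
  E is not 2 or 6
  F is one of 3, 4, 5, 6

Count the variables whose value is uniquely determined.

The 6 variables draw from only 6 values {1, 2, 3, 4, 5, 6}, so each is used; only E can be 1, hence E = 1.
The 5 still-open variables together cover exactly {2, 3, 4, 5, 6} — 5 values for 5 variables — and 2 appears only in D's list, so D = 2.
Determined: D=2, E=1. The other variables each still have more than one consistent value. That makes 2.

2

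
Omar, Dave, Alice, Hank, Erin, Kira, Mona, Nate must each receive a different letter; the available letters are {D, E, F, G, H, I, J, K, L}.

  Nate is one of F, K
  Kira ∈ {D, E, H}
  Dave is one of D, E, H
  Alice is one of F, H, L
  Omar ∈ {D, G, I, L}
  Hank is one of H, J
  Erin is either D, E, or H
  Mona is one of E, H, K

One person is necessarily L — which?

Alice

Dave, Erin, Kira share exactly the 3 values {D, E, H}; by pigeonhole those values go to them, so strike D, E, H from Omar, Alice, Hank, Mona.
Hank must be J (only option left).
That leaves Mona = K. Remove K from Nate.
Nate must be F (only option left). Remove F from Alice.
So L goes to Alice.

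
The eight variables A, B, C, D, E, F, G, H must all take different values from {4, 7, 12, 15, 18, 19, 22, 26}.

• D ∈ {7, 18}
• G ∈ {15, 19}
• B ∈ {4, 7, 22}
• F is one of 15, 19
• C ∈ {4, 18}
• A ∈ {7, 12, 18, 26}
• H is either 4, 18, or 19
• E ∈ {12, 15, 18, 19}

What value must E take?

The 8 variables together cover exactly {4, 7, 12, 15, 18, 19, 22, 26} — 8 values for 8 variables — and 22 appears only in B's list, so B = 22.
The 7 still-open variables draw from only 7 values {4, 7, 12, 15, 18, 19, 26}, so each is used; only A can be 26, hence A = 26.
The 6 still-open variables together cover exactly {4, 7, 12, 15, 18, 19} — 6 values for 6 variables — and 7 appears only in D's list, so D = 7.
Among the 5 still-open variables, 12 fits only E (and all 5 values in {4, 12, 15, 18, 19} must be used), so E = 12.

12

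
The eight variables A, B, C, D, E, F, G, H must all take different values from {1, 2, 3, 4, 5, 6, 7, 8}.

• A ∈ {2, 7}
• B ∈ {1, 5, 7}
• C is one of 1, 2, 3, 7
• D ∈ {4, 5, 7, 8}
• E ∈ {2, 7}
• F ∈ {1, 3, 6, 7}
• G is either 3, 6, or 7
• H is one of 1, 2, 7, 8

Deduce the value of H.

8

The 8 variables draw from only 8 values {1, 2, 3, 4, 5, 6, 7, 8}, so each is used; only D can be 4, hence D = 4.
The 7 still-open variables draw from only 7 values {1, 2, 3, 5, 6, 7, 8}, so each is used; only B can be 5, hence B = 5.
Among the 6 still-open variables, 8 fits only H (and all 6 values in {1, 2, 3, 6, 7, 8} must be used), so H = 8.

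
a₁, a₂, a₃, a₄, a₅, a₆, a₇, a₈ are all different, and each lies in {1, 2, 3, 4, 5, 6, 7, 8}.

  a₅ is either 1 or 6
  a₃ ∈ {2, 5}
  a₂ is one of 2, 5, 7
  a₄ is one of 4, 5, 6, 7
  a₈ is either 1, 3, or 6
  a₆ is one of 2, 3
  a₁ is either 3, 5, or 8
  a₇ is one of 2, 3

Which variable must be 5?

Among the 8 variables, 4 fits only a₄ (and all 8 values in {1, 2, 3, 4, 5, 6, 7, 8} must be used), so a₄ = 4.
The 7 still-open variables together cover exactly {1, 2, 3, 5, 6, 7, 8} — 7 values for 7 variables — and 7 appears only in a₂'s list, so a₂ = 7.
Among the 6 still-open variables, 8 fits only a₁ (and all 6 values in {1, 2, 3, 5, 6, 8} must be used), so a₁ = 8.
The 5 still-open variables together cover exactly {1, 2, 3, 5, 6} — 5 values for 5 variables — and 5 appears only in a₃'s list, so a₃ = 5.

a₃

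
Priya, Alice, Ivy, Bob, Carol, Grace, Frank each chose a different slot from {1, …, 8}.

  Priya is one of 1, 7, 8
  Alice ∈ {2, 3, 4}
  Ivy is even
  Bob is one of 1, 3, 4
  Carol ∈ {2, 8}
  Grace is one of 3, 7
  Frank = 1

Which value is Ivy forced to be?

6

Frank must be 1 (only option left). Eliminate 1 elsewhere: Priya, Bob.
The 6 still-open variables draw from only 6 values {2, 3, 4, 6, 7, 8}, so each is used; only Ivy can be 6, hence Ivy = 6.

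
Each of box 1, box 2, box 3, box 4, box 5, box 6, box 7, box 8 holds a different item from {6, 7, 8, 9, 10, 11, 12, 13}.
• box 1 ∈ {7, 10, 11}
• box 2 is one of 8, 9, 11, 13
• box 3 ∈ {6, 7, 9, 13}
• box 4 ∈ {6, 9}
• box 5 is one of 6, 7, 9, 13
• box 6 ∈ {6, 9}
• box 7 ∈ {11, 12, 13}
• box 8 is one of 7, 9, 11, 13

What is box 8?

Among the 8 variables, 8 fits only box 2 (and all 8 values in {6, 7, 8, 9, 10, 11, 12, 13} must be used), so box 2 = 8.
The 7 still-open variables draw from only 7 values {6, 7, 9, 10, 11, 12, 13}, so each is used; only box 1 can be 10, hence box 1 = 10.
Among the 6 still-open variables, 12 fits only box 7 (and all 6 values in {6, 7, 9, 11, 12, 13} must be used), so box 7 = 12.
Among the 5 still-open variables, 11 fits only box 8 (and all 5 values in {6, 7, 9, 11, 13} must be used), so box 8 = 11.

11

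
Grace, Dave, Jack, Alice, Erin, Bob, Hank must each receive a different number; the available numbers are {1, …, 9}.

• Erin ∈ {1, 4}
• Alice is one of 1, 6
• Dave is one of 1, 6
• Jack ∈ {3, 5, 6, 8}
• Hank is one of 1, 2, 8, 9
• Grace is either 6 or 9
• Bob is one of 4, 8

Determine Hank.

The 2 variables Dave and Alice are confined to {1, 6}, which locks those values in; drop them from Grace, Jack, Erin, Hank.
Grace has just one choice, so Grace = 9. Strike 9 from Hank.
That leaves Erin = 4. Eliminate 4 elsewhere: Bob.
Bob has just one choice, so Bob = 8. Eliminate 8 elsewhere: Jack, Hank.
So Hank = 2.

2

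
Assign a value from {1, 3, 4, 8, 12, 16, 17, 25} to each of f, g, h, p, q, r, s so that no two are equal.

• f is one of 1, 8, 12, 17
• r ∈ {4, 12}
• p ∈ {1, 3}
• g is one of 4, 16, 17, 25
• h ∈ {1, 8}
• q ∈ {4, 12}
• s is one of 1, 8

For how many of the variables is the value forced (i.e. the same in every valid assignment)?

h and s share exactly the 2 values {1, 8}; by pigeonhole those values go to them, so strike 1, 8 from f, p.
That leaves p = 3.
q and r share exactly the 2 values {4, 12}; by pigeonhole those values go to them, so strike 4, 12 from f, g.
f must be 17 (only option left). Eliminate 17 elsewhere: g.
Determined: f=17, p=3. The other variables each still have more than one consistent value. That makes 2.

2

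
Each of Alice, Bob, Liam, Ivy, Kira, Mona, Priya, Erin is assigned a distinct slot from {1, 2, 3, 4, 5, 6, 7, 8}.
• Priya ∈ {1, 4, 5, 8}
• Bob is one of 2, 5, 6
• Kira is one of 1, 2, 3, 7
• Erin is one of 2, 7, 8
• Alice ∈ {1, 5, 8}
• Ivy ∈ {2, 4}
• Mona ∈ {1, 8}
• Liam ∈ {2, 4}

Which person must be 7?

The 8 variables together cover exactly {1, 2, 3, 4, 5, 6, 7, 8} — 8 values for 8 variables — and 3 appears only in Kira's list, so Kira = 3.
The 7 still-open variables draw from only 7 values {1, 2, 4, 5, 6, 7, 8}, so each is used; only Bob can be 6, hence Bob = 6.
The 6 still-open variables draw from only 6 values {1, 2, 4, 5, 7, 8}, so each is used; only Erin can be 7, hence Erin = 7.

Erin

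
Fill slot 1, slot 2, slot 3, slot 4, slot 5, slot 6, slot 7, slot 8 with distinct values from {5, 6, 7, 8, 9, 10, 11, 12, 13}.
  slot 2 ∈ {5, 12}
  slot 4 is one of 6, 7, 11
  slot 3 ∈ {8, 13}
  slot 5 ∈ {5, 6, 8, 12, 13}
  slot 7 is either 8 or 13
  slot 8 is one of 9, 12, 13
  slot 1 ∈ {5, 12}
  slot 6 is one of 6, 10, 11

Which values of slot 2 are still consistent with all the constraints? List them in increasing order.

5, 12

slot 1 and slot 2 between them cover only {5, 12} — a naked pair. Remove those values from slot 5, slot 8.
slot 3 and slot 7 share exactly the 2 values {8, 13}; by pigeonhole those values go to them, so strike 8, 13 from slot 5, slot 8.
slot 5 must be 6 (only option left). Eliminate 6 elsewhere: slot 4, slot 6.
slot 8 has just one choice, so slot 8 = 9.
No further eliminations apply; slot 2 can still be any of 5, 12.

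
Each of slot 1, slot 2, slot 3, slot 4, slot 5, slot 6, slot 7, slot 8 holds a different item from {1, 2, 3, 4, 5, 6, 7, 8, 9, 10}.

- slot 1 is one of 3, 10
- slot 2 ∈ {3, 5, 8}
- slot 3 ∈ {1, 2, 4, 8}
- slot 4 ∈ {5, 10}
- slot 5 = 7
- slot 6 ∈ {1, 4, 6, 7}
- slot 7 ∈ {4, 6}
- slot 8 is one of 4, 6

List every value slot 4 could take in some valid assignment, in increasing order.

5, 10

slot 5 has just one choice, so slot 5 = 7. Remove 7 from slot 6.
slot 7 and slot 8 share exactly the 2 values {4, 6}; by pigeonhole those values go to them, so strike 4, 6 from slot 3, slot 6.
slot 6 has just one choice, so slot 6 = 1. So slot 3 can't be 1.
No further eliminations apply; slot 4 can still be any of 5, 10.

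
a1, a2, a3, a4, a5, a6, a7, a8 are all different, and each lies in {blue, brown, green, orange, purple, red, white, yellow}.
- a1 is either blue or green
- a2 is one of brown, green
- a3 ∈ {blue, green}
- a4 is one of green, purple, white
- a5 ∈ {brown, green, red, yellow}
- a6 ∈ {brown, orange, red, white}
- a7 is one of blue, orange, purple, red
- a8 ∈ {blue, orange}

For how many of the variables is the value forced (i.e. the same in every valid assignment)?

The 8 variables together cover exactly {blue, brown, green, orange, purple, red, white, yellow} — 8 values for 8 variables — and yellow appears only in a5's list, so a5 = yellow.
a1 and a3 between them cover only {blue, green} — a naked pair. Remove those values from a2, a4, a7, a8.
a2 must be brown (only option left). So a6 can't be brown.
a8 must be orange (only option left). So a6, a7 can't be orange.
Determined: a2=brown, a5=yellow, a8=orange. The other variables each still have more than one consistent value. That makes 3.

3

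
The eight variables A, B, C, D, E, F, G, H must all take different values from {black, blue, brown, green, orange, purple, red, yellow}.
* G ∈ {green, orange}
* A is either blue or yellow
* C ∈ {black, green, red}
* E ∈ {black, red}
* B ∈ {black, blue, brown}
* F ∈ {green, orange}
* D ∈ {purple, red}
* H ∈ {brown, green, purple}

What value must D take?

Among the 8 variables, yellow fits only A (and all 8 values in {black, blue, brown, green, orange, purple, red, yellow} must be used), so A = yellow.
The 7 still-open variables together cover exactly {black, blue, brown, green, orange, purple, red} — 7 values for 7 variables — and blue appears only in B's list, so B = blue.
The 6 still-open variables together cover exactly {black, brown, green, orange, purple, red} — 6 values for 6 variables — and brown appears only in H's list, so H = brown.
Among the 5 still-open variables, purple fits only D (and all 5 values in {black, green, orange, purple, red} must be used), so D = purple.

purple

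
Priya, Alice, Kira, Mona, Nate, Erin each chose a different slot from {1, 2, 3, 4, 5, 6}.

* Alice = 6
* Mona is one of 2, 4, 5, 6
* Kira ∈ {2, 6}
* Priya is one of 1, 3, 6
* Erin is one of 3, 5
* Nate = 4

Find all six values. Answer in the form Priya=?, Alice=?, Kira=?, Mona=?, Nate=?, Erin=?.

Priya=1, Alice=6, Kira=2, Mona=5, Nate=4, Erin=3

Alice has just one choice, so Alice = 6. Eliminate 6 elsewhere: Priya, Kira, Mona.
Kira's domain is down to {2}, so Kira = 2. Eliminate 2 elsewhere: Mona.
Nate must be 4 (only option left). So Mona can't be 4.
Mona must be 5 (only option left). So Erin can't be 5.
Erin has just one choice, so Erin = 3. So Priya can't be 3.
That leaves Priya = 1.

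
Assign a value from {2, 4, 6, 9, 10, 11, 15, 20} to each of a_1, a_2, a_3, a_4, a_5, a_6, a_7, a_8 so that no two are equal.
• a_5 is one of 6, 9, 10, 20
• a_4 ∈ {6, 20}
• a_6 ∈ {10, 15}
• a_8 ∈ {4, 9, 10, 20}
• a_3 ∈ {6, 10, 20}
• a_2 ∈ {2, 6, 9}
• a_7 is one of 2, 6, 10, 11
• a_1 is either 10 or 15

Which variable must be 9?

a_5

The 8 variables together cover exactly {2, 4, 6, 9, 10, 11, 15, 20} — 8 values for 8 variables — and 4 appears only in a_8's list, so a_8 = 4.
The 7 still-open variables draw from only 7 values {2, 6, 9, 10, 11, 15, 20}, so each is used; only a_7 can be 11, hence a_7 = 11.
Among the 6 still-open variables, 2 fits only a_2 (and all 6 values in {2, 6, 9, 10, 15, 20} must be used), so a_2 = 2.
Among the 5 still-open variables, 9 fits only a_5 (and all 5 values in {6, 9, 10, 15, 20} must be used), so a_5 = 9.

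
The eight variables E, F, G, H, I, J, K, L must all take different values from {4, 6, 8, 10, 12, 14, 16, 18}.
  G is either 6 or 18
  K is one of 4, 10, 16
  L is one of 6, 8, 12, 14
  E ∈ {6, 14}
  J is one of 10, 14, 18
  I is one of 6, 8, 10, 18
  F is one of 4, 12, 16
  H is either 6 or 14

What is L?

12

E and H share exactly the 2 values {6, 14}; by pigeonhole those values go to them, so strike 6, 14 from G, I, J, L.
That leaves G = 18. So I, J can't be 18.
J must be 10 (only option left). Remove 10 from I, K.
That leaves I = 8. Eliminate 8 elsewhere: L.
So L = 12.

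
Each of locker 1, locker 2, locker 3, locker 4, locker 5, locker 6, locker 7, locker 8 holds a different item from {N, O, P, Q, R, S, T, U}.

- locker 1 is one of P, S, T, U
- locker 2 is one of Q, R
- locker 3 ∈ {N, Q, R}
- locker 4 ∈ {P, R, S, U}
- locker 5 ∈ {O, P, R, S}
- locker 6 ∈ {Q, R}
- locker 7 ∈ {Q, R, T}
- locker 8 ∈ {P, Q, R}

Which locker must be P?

The 8 variables draw from only 8 values {N, O, P, Q, R, S, T, U}, so each is used; only locker 3 can be N, hence locker 3 = N.
The 7 still-open variables draw from only 7 values {O, P, Q, R, S, T, U}, so each is used; only locker 5 can be O, hence locker 5 = O.
locker 2 and locker 6 share exactly the 2 values {Q, R}; by pigeonhole those values go to them, so strike Q, R from locker 4, locker 7, locker 8.
So P goes to locker 8.

locker 8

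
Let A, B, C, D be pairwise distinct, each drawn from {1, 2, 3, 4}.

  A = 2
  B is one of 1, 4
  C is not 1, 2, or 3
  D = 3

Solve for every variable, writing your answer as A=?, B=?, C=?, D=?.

A's domain is down to {2}, so A = 2.
C must be 4 (only option left). Strike 4 from B.
D must be 3 (only option left).
That leaves B = 1.

A=2, B=1, C=4, D=3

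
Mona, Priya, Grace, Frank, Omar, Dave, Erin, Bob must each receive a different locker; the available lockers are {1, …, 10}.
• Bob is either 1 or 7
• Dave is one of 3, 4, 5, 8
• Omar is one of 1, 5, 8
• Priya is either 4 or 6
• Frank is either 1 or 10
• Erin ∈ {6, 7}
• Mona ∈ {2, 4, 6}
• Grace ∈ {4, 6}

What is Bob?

1

Priya and Grace share exactly the 2 values {4, 6}; by pigeonhole those values go to them, so strike 4, 6 from Mona, Dave, Erin.
Mona's domain is down to {2}, so Mona = 2.
Erin has just one choice, so Erin = 7. Remove 7 from Bob.
So Bob = 1.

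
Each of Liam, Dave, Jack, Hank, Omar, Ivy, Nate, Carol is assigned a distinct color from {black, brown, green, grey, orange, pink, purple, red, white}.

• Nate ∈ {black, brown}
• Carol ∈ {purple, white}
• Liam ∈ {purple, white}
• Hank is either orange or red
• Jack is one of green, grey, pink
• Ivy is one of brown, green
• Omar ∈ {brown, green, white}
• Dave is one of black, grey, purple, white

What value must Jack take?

Liam and Carol between them cover only {purple, white} — a naked pair. Remove those values from Dave, Omar.
Omar and Ivy between them cover only {brown, green} — a naked pair. Remove those values from Jack, Nate.
Nate has just one choice, so Nate = black. Remove black from Dave.
Dave must be grey (only option left). Strike grey from Jack.
So Jack = pink.

pink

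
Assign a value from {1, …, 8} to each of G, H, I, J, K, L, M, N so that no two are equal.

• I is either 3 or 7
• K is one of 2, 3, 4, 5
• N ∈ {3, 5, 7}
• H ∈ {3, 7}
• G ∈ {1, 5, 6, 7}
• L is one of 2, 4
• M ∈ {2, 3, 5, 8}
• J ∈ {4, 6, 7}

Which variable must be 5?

The 8 variables draw from only 8 values {1, 2, 3, 4, 5, 6, 7, 8}, so each is used; only G can be 1, hence G = 1.
The 7 still-open variables together cover exactly {2, 3, 4, 5, 6, 7, 8} — 7 values for 7 variables — and 6 appears only in J's list, so J = 6.
The 6 still-open variables together cover exactly {2, 3, 4, 5, 7, 8} — 6 values for 6 variables — and 8 appears only in M's list, so M = 8.
The 2 variables H and I are confined to {3, 7}, which locks those values in; drop them from K, N.
So 5 goes to N.

N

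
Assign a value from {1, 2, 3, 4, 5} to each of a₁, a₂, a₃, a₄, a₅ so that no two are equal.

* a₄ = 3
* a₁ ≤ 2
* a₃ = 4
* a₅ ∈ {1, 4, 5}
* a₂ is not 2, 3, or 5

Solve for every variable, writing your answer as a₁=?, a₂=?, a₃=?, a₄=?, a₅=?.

a₃'s domain is down to {4}, so a₃ = 4. Strike 4 from a₂, a₅.
a₄ must be 3 (only option left).
a₂ has just one choice, so a₂ = 1. Strike 1 from a₁, a₅.
a₅ has just one choice, so a₅ = 5.
a₁'s domain is down to {2}, so a₁ = 2.

a₁=2, a₂=1, a₃=4, a₄=3, a₅=5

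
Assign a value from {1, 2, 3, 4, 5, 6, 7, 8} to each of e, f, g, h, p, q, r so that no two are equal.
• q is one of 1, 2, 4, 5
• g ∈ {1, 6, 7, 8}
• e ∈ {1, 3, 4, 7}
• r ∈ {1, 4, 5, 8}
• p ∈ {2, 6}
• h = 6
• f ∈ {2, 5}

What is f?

h has just one choice, so h = 6. Eliminate 6 elsewhere: g, p.
p has just one choice, so p = 2. Strike 2 from f, q.
So f = 5.

5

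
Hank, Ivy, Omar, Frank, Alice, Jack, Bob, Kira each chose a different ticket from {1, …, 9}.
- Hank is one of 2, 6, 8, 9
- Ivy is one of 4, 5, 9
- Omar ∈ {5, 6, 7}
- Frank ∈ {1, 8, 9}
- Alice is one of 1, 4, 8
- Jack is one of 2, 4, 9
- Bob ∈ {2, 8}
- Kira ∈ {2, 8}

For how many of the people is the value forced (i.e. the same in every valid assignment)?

3

The 8 variables draw from only 8 values {1, 2, 4, 5, 6, 7, 8, 9}, so each is used; only Omar can be 7, hence Omar = 7.
The 7 still-open variables draw from only 7 values {1, 2, 4, 5, 6, 8, 9}, so each is used; only Ivy can be 5, hence Ivy = 5.
The 6 still-open variables draw from only 6 values {1, 2, 4, 6, 8, 9}, so each is used; only Hank can be 6, hence Hank = 6.
Bob and Kira share exactly the 2 values {2, 8}; by pigeonhole those values go to them, so strike 2, 8 from Frank, Alice, Jack.
Determined: Hank=6, Ivy=5, Omar=7. The other people each still have more than one consistent value. That makes 3.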